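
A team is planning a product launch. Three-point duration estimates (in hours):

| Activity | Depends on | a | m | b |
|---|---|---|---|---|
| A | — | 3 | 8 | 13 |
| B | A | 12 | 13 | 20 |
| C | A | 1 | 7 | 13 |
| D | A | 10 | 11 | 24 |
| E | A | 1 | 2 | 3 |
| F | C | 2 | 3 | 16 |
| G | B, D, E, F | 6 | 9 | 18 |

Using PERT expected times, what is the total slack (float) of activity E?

12 hours

te_A = (3 + 4·8 + 13)/6 = 48/6 = 8
te_B = (12 + 4·13 + 20)/6 = 84/6 = 14
te_C = (1 + 4·7 + 13)/6 = 42/6 = 7
te_D = (10 + 4·11 + 24)/6 = 78/6 = 13
te_E = (1 + 4·2 + 3)/6 = 12/6 = 2
te_F = (2 + 4·3 + 16)/6 = 30/6 = 5
te_G = (6 + 4·9 + 18)/6 = 60/6 = 10

Forward pass:
ES_A = 0; EF_A = 8
ES_B = 8; EF_B = 8+14 = 22
ES_C = 8; EF_C = 8+7 = 15
ES_D = 8; EF_D = 8+13 = 21
ES_E = 8; EF_E = 8+2 = 10
ES_F = 15; EF_F = 15+5 = 20
ES_G = max(EF_B=22, EF_D=21, EF_E=10, EF_F=20) = 22; EF_G = 22+10 = 32
Expected project duration μ = 32 hours. Critical path: A → B → G.

Backward pass:
LF_G = 32; LS_G = 32−10 = 22
LF_F = LS_G = 22; LS_F = 22−5 = 17
LF_E = LS_G = 22; LS_E = 22−2 = 20
LF_D = LS_G = 22; LS_D = 22−13 = 9
LF_C = LS_F = 17; LS_C = 17−7 = 10
LF_B = LS_G = 22; LS_B = 22−14 = 8
LF_A = min(LS_B=8, LS_C=10, LS_D=9, LS_E=20) = 8; LS_A = 8−8 = 0
Slack_E = LS_E − ES_E = 20 − 8 = 12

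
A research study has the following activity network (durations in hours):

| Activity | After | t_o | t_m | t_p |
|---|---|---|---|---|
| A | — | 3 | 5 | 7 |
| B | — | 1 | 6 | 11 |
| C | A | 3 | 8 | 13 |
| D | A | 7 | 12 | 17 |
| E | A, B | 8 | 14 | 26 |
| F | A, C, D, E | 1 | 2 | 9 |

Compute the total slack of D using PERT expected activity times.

4 hours

te_A = (3 + 4·5 + 7)/6 = 30/6 = 5
te_B = (1 + 4·6 + 11)/6 = 36/6 = 6
te_C = (3 + 4·8 + 13)/6 = 48/6 = 8
te_D = (7 + 4·12 + 17)/6 = 72/6 = 12
te_E = (8 + 4·14 + 26)/6 = 90/6 = 15
te_F = (1 + 4·2 + 9)/6 = 18/6 = 3

Forward pass:
ES_A = 0; EF_A = 5
ES_B = 0; EF_B = 6
ES_C = 5; EF_C = 5+8 = 13
ES_D = 5; EF_D = 5+12 = 17
ES_E = max(EF_A=5, EF_B=6) = 6; EF_E = 6+15 = 21
ES_F = max(EF_A=5, EF_C=13, EF_D=17, EF_E=21) = 21; EF_F = 21+3 = 24
Expected project duration μ = 24 hours. Critical path: B → E → F.

Backward pass:
LF_F = 24; LS_F = 24−3 = 21
LF_E = LS_F = 21; LS_E = 21−15 = 6
LF_D = LS_F = 21; LS_D = 21−12 = 9
LF_C = LS_F = 21; LS_C = 21−8 = 13
LF_B = LS_E = 6; LS_B = 6−6 = 0
LF_A = min(LS_C=13, LS_D=9, LS_E=6, LS_F=21) = 6; LS_A = 6−5 = 1
Slack_D = LS_D − ES_D = 9 − 5 = 4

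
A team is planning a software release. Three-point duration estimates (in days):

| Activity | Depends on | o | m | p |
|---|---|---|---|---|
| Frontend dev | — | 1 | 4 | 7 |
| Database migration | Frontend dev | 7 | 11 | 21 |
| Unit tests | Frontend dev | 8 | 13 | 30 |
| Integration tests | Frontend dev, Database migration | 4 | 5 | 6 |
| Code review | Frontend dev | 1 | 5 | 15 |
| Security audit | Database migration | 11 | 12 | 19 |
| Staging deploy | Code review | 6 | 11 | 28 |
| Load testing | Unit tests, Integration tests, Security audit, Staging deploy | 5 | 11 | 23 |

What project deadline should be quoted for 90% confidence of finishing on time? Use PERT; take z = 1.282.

46.3 days

te_Frontend dev = (1 + 4·4 + 7)/6 = 24/6 = 4; σ²_Frontend dev = ((7−1)/6)² = 1.000
te_Database migration = (7 + 4·11 + 21)/6 = 72/6 = 12; σ²_Database migration = ((21−7)/6)² = 5.444
te_Unit tests = (8 + 4·13 + 30)/6 = 90/6 = 15; σ²_Unit tests = ((30−8)/6)² = 13.444
te_Integration tests = (4 + 4·5 + 6)/6 = 30/6 = 5; σ²_Integration tests = ((6−4)/6)² = 0.111
te_Code review = (1 + 4·5 + 15)/6 = 36/6 = 6; σ²_Code review = ((15−1)/6)² = 5.444
te_Security audit = (11 + 4·12 + 19)/6 = 78/6 = 13; σ²_Security audit = ((19−11)/6)² = 1.778
te_Staging deploy = (6 + 4·11 + 28)/6 = 78/6 = 13; σ²_Staging deploy = ((28−6)/6)² = 13.444
te_Load testing = (5 + 4·11 + 23)/6 = 72/6 = 12; σ²_Load testing = ((23−5)/6)² = 9.000

Forward pass:
ES_Frontend dev = 0; EF_Frontend dev = 4
ES_Database migration = 4; EF_Database migration = 4+12 = 16
ES_Unit tests = 4; EF_Unit tests = 4+15 = 19
ES_Integration tests = max(EF_Frontend dev=4, EF_Database migration=16) = 16; EF_Integration tests = 16+5 = 21
ES_Code review = 4; EF_Code review = 4+6 = 10
ES_Security audit = 16; EF_Security audit = 16+13 = 29
ES_Staging deploy = 10; EF_Staging deploy = 10+13 = 23
ES_Load testing = max(EF_Unit tests=19, EF_Integration tests=21, EF_Security audit=29, EF_Staging deploy=23) = 29; EF_Load testing = 29+12 = 41
Expected project duration μ = 41 days. Critical path: Frontend dev → Database migration → Security audit → Load testing.

Variance along critical path = 1.000 + 5.444 + 1.778 + 9.000 = 17.222; σ = 4.150 days.
D = μ + z·σ = 41 + 1.282·4.150 = 46.3 days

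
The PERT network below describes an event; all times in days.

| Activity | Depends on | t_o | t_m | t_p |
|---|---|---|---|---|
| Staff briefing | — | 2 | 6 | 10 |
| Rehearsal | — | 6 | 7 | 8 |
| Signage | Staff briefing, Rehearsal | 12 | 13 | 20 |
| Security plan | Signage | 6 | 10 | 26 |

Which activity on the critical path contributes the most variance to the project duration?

Security plan

te_Staff briefing = (2 + 4·6 + 10)/6 = 36/6 = 6; σ²_Staff briefing = ((10−2)/6)² = 1.778
te_Rehearsal = (6 + 4·7 + 8)/6 = 42/6 = 7; σ²_Rehearsal = ((8−6)/6)² = 0.111
te_Signage = (12 + 4·13 + 20)/6 = 84/6 = 14; σ²_Signage = ((20−12)/6)² = 1.778
te_Security plan = (6 + 4·10 + 26)/6 = 72/6 = 12; σ²_Security plan = ((26−6)/6)² = 11.111

Forward pass:
ES_Staff briefing = 0; EF_Staff briefing = 6
ES_Rehearsal = 0; EF_Rehearsal = 7
ES_Signage = max(EF_Staff briefing=6, EF_Rehearsal=7) = 7; EF_Signage = 7+14 = 21
ES_Security plan = 21; EF_Security plan = 21+12 = 33
Expected project duration μ = 33 days. Critical path: Rehearsal → Signage → Security plan.

Variances on critical path: σ²_Rehearsal=0.111, σ²_Signage=1.778, σ²_Security plan=11.111.
Largest is σ²_Security plan = 11.111.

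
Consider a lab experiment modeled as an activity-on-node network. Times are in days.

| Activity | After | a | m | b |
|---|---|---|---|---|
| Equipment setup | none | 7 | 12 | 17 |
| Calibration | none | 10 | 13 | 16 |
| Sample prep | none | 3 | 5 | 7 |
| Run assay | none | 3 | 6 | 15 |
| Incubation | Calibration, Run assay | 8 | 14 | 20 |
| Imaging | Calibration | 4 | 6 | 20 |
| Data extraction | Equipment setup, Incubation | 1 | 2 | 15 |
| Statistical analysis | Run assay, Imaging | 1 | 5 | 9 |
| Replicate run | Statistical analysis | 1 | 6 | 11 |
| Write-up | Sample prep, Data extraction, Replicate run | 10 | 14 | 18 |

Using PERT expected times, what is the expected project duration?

te_Equipment setup = (7 + 4·12 + 17)/6 = 72/6 = 12
te_Calibration = (10 + 4·13 + 16)/6 = 78/6 = 13
te_Sample prep = (3 + 4·5 + 7)/6 = 30/6 = 5
te_Run assay = (3 + 4·6 + 15)/6 = 42/6 = 7
te_Incubation = (8 + 4·14 + 20)/6 = 84/6 = 14
te_Imaging = (4 + 4·6 + 20)/6 = 48/6 = 8
te_Data extraction = (1 + 4·2 + 15)/6 = 24/6 = 4
te_Statistical analysis = (1 + 4·5 + 9)/6 = 30/6 = 5
te_Replicate run = (1 + 4·6 + 11)/6 = 36/6 = 6
te_Write-up = (10 + 4·14 + 18)/6 = 84/6 = 14

Forward pass:
ES_Equipment setup = 0; EF_Equipment setup = 12
ES_Calibration = 0; EF_Calibration = 13
ES_Sample prep = 0; EF_Sample prep = 5
ES_Run assay = 0; EF_Run assay = 7
ES_Incubation = max(EF_Calibration=13, EF_Run assay=7) = 13; EF_Incubation = 13+14 = 27
ES_Imaging = 13; EF_Imaging = 13+8 = 21
ES_Data extraction = max(EF_Equipment setup=12, EF_Incubation=27) = 27; EF_Data extraction = 27+4 = 31
ES_Statistical analysis = max(EF_Run assay=7, EF_Imaging=21) = 21; EF_Statistical analysis = 21+5 = 26
ES_Replicate run = 26; EF_Replicate run = 26+6 = 32
ES_Write-up = max(EF_Sample prep=5, EF_Data extraction=31, EF_Replicate run=32) = 32; EF_Write-up = 32+14 = 46
Expected project duration μ = 46 days. Critical path: Calibration → Imaging → Statistical analysis → Replicate run → Write-up.

46 days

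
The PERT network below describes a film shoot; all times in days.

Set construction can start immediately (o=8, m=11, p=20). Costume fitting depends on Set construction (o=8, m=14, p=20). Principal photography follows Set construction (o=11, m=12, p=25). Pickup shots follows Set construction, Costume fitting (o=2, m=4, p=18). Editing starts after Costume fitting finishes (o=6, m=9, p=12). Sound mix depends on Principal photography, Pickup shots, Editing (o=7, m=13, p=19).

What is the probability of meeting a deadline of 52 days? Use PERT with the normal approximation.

te_Set construction = (8 + 4·11 + 20)/6 = 72/6 = 12; σ²_Set construction = ((20−8)/6)² = 4.000
te_Costume fitting = (8 + 4·14 + 20)/6 = 84/6 = 14; σ²_Costume fitting = ((20−8)/6)² = 4.000
te_Principal photography = (11 + 4·12 + 25)/6 = 84/6 = 14; σ²_Principal photography = ((25−11)/6)² = 5.444
te_Pickup shots = (2 + 4·4 + 18)/6 = 36/6 = 6; σ²_Pickup shots = ((18−2)/6)² = 7.111
te_Editing = (6 + 4·9 + 12)/6 = 54/6 = 9; σ²_Editing = ((12−6)/6)² = 1.000
te_Sound mix = (7 + 4·13 + 19)/6 = 78/6 = 13; σ²_Sound mix = ((19−7)/6)² = 4.000

Forward pass:
ES_Set construction = 0; EF_Set construction = 12
ES_Costume fitting = 12; EF_Costume fitting = 12+14 = 26
ES_Principal photography = 12; EF_Principal photography = 12+14 = 26
ES_Pickup shots = max(EF_Set construction=12, EF_Costume fitting=26) = 26; EF_Pickup shots = 26+6 = 32
ES_Editing = 26; EF_Editing = 26+9 = 35
ES_Sound mix = max(EF_Principal photography=26, EF_Pickup shots=32, EF_Editing=35) = 35; EF_Sound mix = 35+13 = 48
Expected project duration μ = 48 days. Critical path: Set construction → Costume fitting → Editing → Sound mix.

Variance along critical path = 4.000 + 4.000 + 1.000 + 4.000 = 13.000; σ = √13.000 = 3.606 days.
Z = (52 − 48) / 3.606 = 1.109
P(T ≤ 52) = Φ(1.109) ≈ 0.866

0.866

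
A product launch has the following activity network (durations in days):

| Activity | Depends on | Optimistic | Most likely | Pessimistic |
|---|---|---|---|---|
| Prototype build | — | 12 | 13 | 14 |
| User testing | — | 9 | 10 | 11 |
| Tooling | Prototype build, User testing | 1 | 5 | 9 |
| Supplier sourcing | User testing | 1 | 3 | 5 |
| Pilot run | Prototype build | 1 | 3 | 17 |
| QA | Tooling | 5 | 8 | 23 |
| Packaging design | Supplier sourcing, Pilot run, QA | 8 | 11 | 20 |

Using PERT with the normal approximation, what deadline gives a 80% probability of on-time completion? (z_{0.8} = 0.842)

te_Prototype build = (12 + 4·13 + 14)/6 = 78/6 = 13; σ²_Prototype build = ((14−12)/6)² = 0.111
te_User testing = (9 + 4·10 + 11)/6 = 60/6 = 10; σ²_User testing = ((11−9)/6)² = 0.111
te_Tooling = (1 + 4·5 + 9)/6 = 30/6 = 5; σ²_Tooling = ((9−1)/6)² = 1.778
te_Supplier sourcing = (1 + 4·3 + 5)/6 = 18/6 = 3; σ²_Supplier sourcing = ((5−1)/6)² = 0.444
te_Pilot run = (1 + 4·3 + 17)/6 = 30/6 = 5; σ²_Pilot run = ((17−1)/6)² = 7.111
te_QA = (5 + 4·8 + 23)/6 = 60/6 = 10; σ²_QA = ((23−5)/6)² = 9.000
te_Packaging design = (8 + 4·11 + 20)/6 = 72/6 = 12; σ²_Packaging design = ((20−8)/6)² = 4.000

Forward pass:
ES_Prototype build = 0; EF_Prototype build = 13
ES_User testing = 0; EF_User testing = 10
ES_Tooling = max(EF_Prototype build=13, EF_User testing=10) = 13; EF_Tooling = 13+5 = 18
ES_Supplier sourcing = 10; EF_Supplier sourcing = 10+3 = 13
ES_Pilot run = 13; EF_Pilot run = 13+5 = 18
ES_QA = 18; EF_QA = 18+10 = 28
ES_Packaging design = max(EF_Supplier sourcing=13, EF_Pilot run=18, EF_QA=28) = 28; EF_Packaging design = 28+12 = 40
Expected project duration μ = 40 days. Critical path: Prototype build → Tooling → QA → Packaging design.

Variance along critical path = 0.111 + 1.778 + 9.000 + 4.000 = 14.889; σ = 3.859 days.
D = μ + z·σ = 40 + 0.842·3.859 = 43.2 days

43.2 days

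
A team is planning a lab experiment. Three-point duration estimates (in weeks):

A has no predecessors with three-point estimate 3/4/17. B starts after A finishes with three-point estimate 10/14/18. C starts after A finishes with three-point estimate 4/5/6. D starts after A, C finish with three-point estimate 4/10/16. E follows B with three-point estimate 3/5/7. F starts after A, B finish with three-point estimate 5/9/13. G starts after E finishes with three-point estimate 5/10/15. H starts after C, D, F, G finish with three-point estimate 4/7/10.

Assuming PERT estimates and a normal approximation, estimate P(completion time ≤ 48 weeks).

te_A = (3 + 4·4 + 17)/6 = 36/6 = 6; σ²_A = ((17−3)/6)² = 5.444
te_B = (10 + 4·14 + 18)/6 = 84/6 = 14; σ²_B = ((18−10)/6)² = 1.778
te_C = (4 + 4·5 + 6)/6 = 30/6 = 5; σ²_C = ((6−4)/6)² = 0.111
te_D = (4 + 4·10 + 16)/6 = 60/6 = 10; σ²_D = ((16−4)/6)² = 4.000
te_E = (3 + 4·5 + 7)/6 = 30/6 = 5; σ²_E = ((7−3)/6)² = 0.444
te_F = (5 + 4·9 + 13)/6 = 54/6 = 9; σ²_F = ((13−5)/6)² = 1.778
te_G = (5 + 4·10 + 15)/6 = 60/6 = 10; σ²_G = ((15−5)/6)² = 2.778
te_H = (4 + 4·7 + 10)/6 = 42/6 = 7; σ²_H = ((10−4)/6)² = 1.000

Forward pass:
ES_A = 0; EF_A = 6
ES_B = 6; EF_B = 6+14 = 20
ES_C = 6; EF_C = 6+5 = 11
ES_D = max(EF_A=6, EF_C=11) = 11; EF_D = 11+10 = 21
ES_E = 20; EF_E = 20+5 = 25
ES_F = max(EF_A=6, EF_B=20) = 20; EF_F = 20+9 = 29
ES_G = 25; EF_G = 25+10 = 35
ES_H = max(EF_C=11, EF_D=21, EF_F=29, EF_G=35) = 35; EF_H = 35+7 = 42
Expected project duration μ = 42 weeks. Critical path: A → B → E → G → H.

Variance along critical path = 5.444 + 1.778 + 0.444 + 2.778 + 1.000 = 11.444; σ = √11.444 = 3.383 weeks.
Z = (48 − 42) / 3.383 = 1.774
P(T ≤ 48) = Φ(1.774) ≈ 0.962

0.962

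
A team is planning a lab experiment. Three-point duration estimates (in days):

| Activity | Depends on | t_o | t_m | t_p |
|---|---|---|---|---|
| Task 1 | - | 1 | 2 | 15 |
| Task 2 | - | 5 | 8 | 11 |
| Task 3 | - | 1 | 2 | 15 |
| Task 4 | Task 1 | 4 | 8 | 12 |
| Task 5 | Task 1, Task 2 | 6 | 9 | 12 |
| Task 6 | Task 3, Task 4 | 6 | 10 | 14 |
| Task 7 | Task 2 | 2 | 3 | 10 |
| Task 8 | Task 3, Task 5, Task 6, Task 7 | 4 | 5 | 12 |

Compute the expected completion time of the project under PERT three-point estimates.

te_Task 1 = (1 + 4·2 + 15)/6 = 24/6 = 4
te_Task 2 = (5 + 4·8 + 11)/6 = 48/6 = 8
te_Task 3 = (1 + 4·2 + 15)/6 = 24/6 = 4
te_Task 4 = (4 + 4·8 + 12)/6 = 48/6 = 8
te_Task 5 = (6 + 4·9 + 12)/6 = 54/6 = 9
te_Task 6 = (6 + 4·10 + 14)/6 = 60/6 = 10
te_Task 7 = (2 + 4·3 + 10)/6 = 24/6 = 4
te_Task 8 = (4 + 4·5 + 12)/6 = 36/6 = 6

Forward pass:
ES_Task 1 = 0; EF_Task 1 = 4
ES_Task 2 = 0; EF_Task 2 = 8
ES_Task 3 = 0; EF_Task 3 = 4
ES_Task 4 = 4; EF_Task 4 = 4+8 = 12
ES_Task 5 = max(EF_Task 1=4, EF_Task 2=8) = 8; EF_Task 5 = 8+9 = 17
ES_Task 6 = max(EF_Task 3=4, EF_Task 4=12) = 12; EF_Task 6 = 12+10 = 22
ES_Task 7 = 8; EF_Task 7 = 8+4 = 12
ES_Task 8 = max(EF_Task 3=4, EF_Task 5=17, EF_Task 6=22, EF_Task 7=12) = 22; EF_Task 8 = 22+6 = 28
Expected project duration μ = 28 days. Critical path: Task 1 → Task 4 → Task 6 → Task 8.

28 days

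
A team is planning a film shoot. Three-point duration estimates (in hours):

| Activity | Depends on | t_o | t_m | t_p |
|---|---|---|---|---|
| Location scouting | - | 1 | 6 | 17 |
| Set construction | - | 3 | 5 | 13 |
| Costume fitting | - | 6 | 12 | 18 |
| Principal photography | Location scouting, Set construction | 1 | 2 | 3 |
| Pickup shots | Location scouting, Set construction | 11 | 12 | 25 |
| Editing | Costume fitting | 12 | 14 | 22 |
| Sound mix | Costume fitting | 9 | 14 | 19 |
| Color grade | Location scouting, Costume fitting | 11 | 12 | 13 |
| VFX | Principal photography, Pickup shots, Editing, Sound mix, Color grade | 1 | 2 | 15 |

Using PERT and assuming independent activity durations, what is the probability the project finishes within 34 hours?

0.805

te_Location scouting = (1 + 4·6 + 17)/6 = 42/6 = 7; σ²_Location scouting = ((17−1)/6)² = 7.111
te_Set construction = (3 + 4·5 + 13)/6 = 36/6 = 6; σ²_Set construction = ((13−3)/6)² = 2.778
te_Costume fitting = (6 + 4·12 + 18)/6 = 72/6 = 12; σ²_Costume fitting = ((18−6)/6)² = 4.000
te_Principal photography = (1 + 4·2 + 3)/6 = 12/6 = 2; σ²_Principal photography = ((3−1)/6)² = 0.111
te_Pickup shots = (11 + 4·12 + 25)/6 = 84/6 = 14; σ²_Pickup shots = ((25−11)/6)² = 5.444
te_Editing = (12 + 4·14 + 22)/6 = 90/6 = 15; σ²_Editing = ((22−12)/6)² = 2.778
te_Sound mix = (9 + 4·14 + 19)/6 = 84/6 = 14; σ²_Sound mix = ((19−9)/6)² = 2.778
te_Color grade = (11 + 4·12 + 13)/6 = 72/6 = 12; σ²_Color grade = ((13−11)/6)² = 0.111
te_VFX = (1 + 4·2 + 15)/6 = 24/6 = 4; σ²_VFX = ((15−1)/6)² = 5.444

Forward pass:
ES_Location scouting = 0; EF_Location scouting = 7
ES_Set construction = 0; EF_Set construction = 6
ES_Costume fitting = 0; EF_Costume fitting = 12
ES_Principal photography = max(EF_Location scouting=7, EF_Set construction=6) = 7; EF_Principal photography = 7+2 = 9
ES_Pickup shots = max(EF_Location scouting=7, EF_Set construction=6) = 7; EF_Pickup shots = 7+14 = 21
ES_Editing = 12; EF_Editing = 12+15 = 27
ES_Sound mix = 12; EF_Sound mix = 12+14 = 26
ES_Color grade = max(EF_Location scouting=7, EF_Costume fitting=12) = 12; EF_Color grade = 12+12 = 24
ES_VFX = max(EF_Principal photography=9, EF_Pickup shots=21, EF_Editing=27, EF_Sound mix=26, EF_Color grade=24) = 27; EF_VFX = 27+4 = 31
Expected project duration μ = 31 hours. Critical path: Costume fitting → Editing → VFX.

Variance along critical path = 4.000 + 2.778 + 5.444 = 12.222; σ = √12.222 = 3.496 hours.
Z = (34 − 31) / 3.496 = 0.858
P(T ≤ 34) = Φ(0.858) ≈ 0.805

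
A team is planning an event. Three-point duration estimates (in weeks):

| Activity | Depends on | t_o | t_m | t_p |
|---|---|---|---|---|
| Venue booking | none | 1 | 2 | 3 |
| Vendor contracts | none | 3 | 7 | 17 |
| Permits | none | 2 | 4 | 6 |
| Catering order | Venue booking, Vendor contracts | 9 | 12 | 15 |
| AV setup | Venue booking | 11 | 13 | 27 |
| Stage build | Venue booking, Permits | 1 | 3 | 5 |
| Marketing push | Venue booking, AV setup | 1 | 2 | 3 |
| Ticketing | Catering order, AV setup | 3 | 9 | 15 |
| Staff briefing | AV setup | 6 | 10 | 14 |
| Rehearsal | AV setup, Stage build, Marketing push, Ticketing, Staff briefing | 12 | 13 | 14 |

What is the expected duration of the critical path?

42 weeks

te_Venue booking = (1 + 4·2 + 3)/6 = 12/6 = 2
te_Vendor contracts = (3 + 4·7 + 17)/6 = 48/6 = 8
te_Permits = (2 + 4·4 + 6)/6 = 24/6 = 4
te_Catering order = (9 + 4·12 + 15)/6 = 72/6 = 12
te_AV setup = (11 + 4·13 + 27)/6 = 90/6 = 15
te_Stage build = (1 + 4·3 + 5)/6 = 18/6 = 3
te_Marketing push = (1 + 4·2 + 3)/6 = 12/6 = 2
te_Ticketing = (3 + 4·9 + 15)/6 = 54/6 = 9
te_Staff briefing = (6 + 4·10 + 14)/6 = 60/6 = 10
te_Rehearsal = (12 + 4·13 + 14)/6 = 78/6 = 13

Forward pass:
ES_Venue booking = 0; EF_Venue booking = 2
ES_Vendor contracts = 0; EF_Vendor contracts = 8
ES_Permits = 0; EF_Permits = 4
ES_Catering order = max(EF_Venue booking=2, EF_Vendor contracts=8) = 8; EF_Catering order = 8+12 = 20
ES_AV setup = 2; EF_AV setup = 2+15 = 17
ES_Stage build = max(EF_Venue booking=2, EF_Permits=4) = 4; EF_Stage build = 4+3 = 7
ES_Marketing push = max(EF_Venue booking=2, EF_AV setup=17) = 17; EF_Marketing push = 17+2 = 19
ES_Ticketing = max(EF_Catering order=20, EF_AV setup=17) = 20; EF_Ticketing = 20+9 = 29
ES_Staff briefing = 17; EF_Staff briefing = 17+10 = 27
ES_Rehearsal = max(EF_AV setup=17, EF_Stage build=7, EF_Marketing push=19, EF_Ticketing=29, EF_Staff briefing=27) = 29; EF_Rehearsal = 29+13 = 42
Expected project duration μ = 42 weeks. Critical path: Vendor contracts → Catering order → Ticketing → Rehearsal.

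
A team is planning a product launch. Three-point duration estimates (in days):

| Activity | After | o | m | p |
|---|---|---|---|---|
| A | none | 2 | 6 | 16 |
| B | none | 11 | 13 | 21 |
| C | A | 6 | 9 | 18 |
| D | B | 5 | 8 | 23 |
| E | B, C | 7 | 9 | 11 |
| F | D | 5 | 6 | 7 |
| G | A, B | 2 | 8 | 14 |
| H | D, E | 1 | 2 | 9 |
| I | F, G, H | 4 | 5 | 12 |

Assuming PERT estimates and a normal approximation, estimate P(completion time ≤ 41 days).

0.912

te_A = (2 + 4·6 + 16)/6 = 42/6 = 7; σ²_A = ((16−2)/6)² = 5.444
te_B = (11 + 4·13 + 21)/6 = 84/6 = 14; σ²_B = ((21−11)/6)² = 2.778
te_C = (6 + 4·9 + 18)/6 = 60/6 = 10; σ²_C = ((18−6)/6)² = 4.000
te_D = (5 + 4·8 + 23)/6 = 60/6 = 10; σ²_D = ((23−5)/6)² = 9.000
te_E = (7 + 4·9 + 11)/6 = 54/6 = 9; σ²_E = ((11−7)/6)² = 0.444
te_F = (5 + 4·6 + 7)/6 = 36/6 = 6; σ²_F = ((7−5)/6)² = 0.111
te_G = (2 + 4·8 + 14)/6 = 48/6 = 8; σ²_G = ((14−2)/6)² = 4.000
te_H = (1 + 4·2 + 9)/6 = 18/6 = 3; σ²_H = ((9−1)/6)² = 1.778
te_I = (4 + 4·5 + 12)/6 = 36/6 = 6; σ²_I = ((12−4)/6)² = 1.778

Forward pass:
ES_A = 0; EF_A = 7
ES_B = 0; EF_B = 14
ES_C = 7; EF_C = 7+10 = 17
ES_D = 14; EF_D = 14+10 = 24
ES_E = max(EF_B=14, EF_C=17) = 17; EF_E = 17+9 = 26
ES_F = 24; EF_F = 24+6 = 30
ES_G = max(EF_A=7, EF_B=14) = 14; EF_G = 14+8 = 22
ES_H = max(EF_D=24, EF_E=26) = 26; EF_H = 26+3 = 29
ES_I = max(EF_F=30, EF_G=22, EF_H=29) = 30; EF_I = 30+6 = 36
Expected project duration μ = 36 days. Critical path: B → D → F → I.

Variance along critical path = 2.778 + 9.000 + 0.111 + 1.778 = 13.667; σ = √13.667 = 3.697 days.
Z = (41 − 36) / 3.697 = 1.353
P(T ≤ 41) = Φ(1.353) ≈ 0.912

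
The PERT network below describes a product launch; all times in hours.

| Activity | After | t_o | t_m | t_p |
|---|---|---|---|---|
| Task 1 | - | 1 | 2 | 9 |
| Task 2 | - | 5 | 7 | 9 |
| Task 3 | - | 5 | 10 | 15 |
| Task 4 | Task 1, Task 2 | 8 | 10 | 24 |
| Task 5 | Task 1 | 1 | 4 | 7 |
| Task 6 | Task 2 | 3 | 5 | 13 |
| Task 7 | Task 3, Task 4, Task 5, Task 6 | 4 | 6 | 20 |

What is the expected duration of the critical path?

te_Task 1 = (1 + 4·2 + 9)/6 = 18/6 = 3
te_Task 2 = (5 + 4·7 + 9)/6 = 42/6 = 7
te_Task 3 = (5 + 4·10 + 15)/6 = 60/6 = 10
te_Task 4 = (8 + 4·10 + 24)/6 = 72/6 = 12
te_Task 5 = (1 + 4·4 + 7)/6 = 24/6 = 4
te_Task 6 = (3 + 4·5 + 13)/6 = 36/6 = 6
te_Task 7 = (4 + 4·6 + 20)/6 = 48/6 = 8

Forward pass:
ES_Task 1 = 0; EF_Task 1 = 3
ES_Task 2 = 0; EF_Task 2 = 7
ES_Task 3 = 0; EF_Task 3 = 10
ES_Task 4 = max(EF_Task 1=3, EF_Task 2=7) = 7; EF_Task 4 = 7+12 = 19
ES_Task 5 = 3; EF_Task 5 = 3+4 = 7
ES_Task 6 = 7; EF_Task 6 = 7+6 = 13
ES_Task 7 = max(EF_Task 3=10, EF_Task 4=19, EF_Task 5=7, EF_Task 6=13) = 19; EF_Task 7 = 19+8 = 27
Expected project duration μ = 27 hours. Critical path: Task 2 → Task 4 → Task 7.

27 hours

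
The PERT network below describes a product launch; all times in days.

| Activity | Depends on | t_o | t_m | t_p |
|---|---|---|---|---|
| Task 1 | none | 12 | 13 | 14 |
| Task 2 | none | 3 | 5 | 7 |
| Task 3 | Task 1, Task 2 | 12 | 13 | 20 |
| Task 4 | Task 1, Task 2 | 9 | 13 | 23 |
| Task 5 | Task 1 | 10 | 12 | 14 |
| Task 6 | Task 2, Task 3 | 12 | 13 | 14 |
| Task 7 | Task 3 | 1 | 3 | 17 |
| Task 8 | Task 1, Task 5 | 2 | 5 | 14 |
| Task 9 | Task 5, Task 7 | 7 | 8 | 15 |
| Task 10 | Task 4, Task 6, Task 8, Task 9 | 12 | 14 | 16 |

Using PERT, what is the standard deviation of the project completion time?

3.35 days

te_Task 1 = (12 + 4·13 + 14)/6 = 78/6 = 13; σ²_Task 1 = ((14−12)/6)² = 0.111
te_Task 2 = (3 + 4·5 + 7)/6 = 30/6 = 5; σ²_Task 2 = ((7−3)/6)² = 0.444
te_Task 3 = (12 + 4·13 + 20)/6 = 84/6 = 14; σ²_Task 3 = ((20−12)/6)² = 1.778
te_Task 4 = (9 + 4·13 + 23)/6 = 84/6 = 14; σ²_Task 4 = ((23−9)/6)² = 5.444
te_Task 5 = (10 + 4·12 + 14)/6 = 72/6 = 12; σ²_Task 5 = ((14−10)/6)² = 0.444
te_Task 6 = (12 + 4·13 + 14)/6 = 78/6 = 13; σ²_Task 6 = ((14−12)/6)² = 0.111
te_Task 7 = (1 + 4·3 + 17)/6 = 30/6 = 5; σ²_Task 7 = ((17−1)/6)² = 7.111
te_Task 8 = (2 + 4·5 + 14)/6 = 36/6 = 6; σ²_Task 8 = ((14−2)/6)² = 4.000
te_Task 9 = (7 + 4·8 + 15)/6 = 54/6 = 9; σ²_Task 9 = ((15−7)/6)² = 1.778
te_Task 10 = (12 + 4·14 + 16)/6 = 84/6 = 14; σ²_Task 10 = ((16−12)/6)² = 0.444

Forward pass:
ES_Task 1 = 0; EF_Task 1 = 13
ES_Task 2 = 0; EF_Task 2 = 5
ES_Task 3 = max(EF_Task 1=13, EF_Task 2=5) = 13; EF_Task 3 = 13+14 = 27
ES_Task 4 = max(EF_Task 1=13, EF_Task 2=5) = 13; EF_Task 4 = 13+14 = 27
ES_Task 5 = 13; EF_Task 5 = 13+12 = 25
ES_Task 6 = max(EF_Task 2=5, EF_Task 3=27) = 27; EF_Task 6 = 27+13 = 40
ES_Task 7 = 27; EF_Task 7 = 27+5 = 32
ES_Task 8 = max(EF_Task 1=13, EF_Task 5=25) = 25; EF_Task 8 = 25+6 = 31
ES_Task 9 = max(EF_Task 5=25, EF_Task 7=32) = 32; EF_Task 9 = 32+9 = 41
ES_Task 10 = max(EF_Task 4=27, EF_Task 6=40, EF_Task 8=31, EF_Task 9=41) = 41; EF_Task 10 = 41+14 = 55
Expected project duration μ = 55 days. Critical path: Task 1 → Task 3 → Task 7 → Task 9 → Task 10.

Variance along critical path = 0.111 + 1.778 + 7.111 + 1.778 + 0.444 = 11.222
σ = √11.222 = 3.350 days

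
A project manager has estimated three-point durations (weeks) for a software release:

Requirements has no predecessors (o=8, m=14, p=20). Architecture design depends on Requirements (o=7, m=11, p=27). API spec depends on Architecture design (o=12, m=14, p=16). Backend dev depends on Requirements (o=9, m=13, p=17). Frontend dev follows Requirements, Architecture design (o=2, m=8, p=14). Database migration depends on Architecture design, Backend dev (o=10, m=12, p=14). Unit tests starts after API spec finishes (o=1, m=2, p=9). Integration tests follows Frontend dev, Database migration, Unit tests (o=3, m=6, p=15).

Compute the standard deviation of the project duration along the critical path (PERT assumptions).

4.62 weeks

te_Requirements = (8 + 4·14 + 20)/6 = 84/6 = 14; σ²_Requirements = ((20−8)/6)² = 4.000
te_Architecture design = (7 + 4·11 + 27)/6 = 78/6 = 13; σ²_Architecture design = ((27−7)/6)² = 11.111
te_API spec = (12 + 4·14 + 16)/6 = 84/6 = 14; σ²_API spec = ((16−12)/6)² = 0.444
te_Backend dev = (9 + 4·13 + 17)/6 = 78/6 = 13; σ²_Backend dev = ((17−9)/6)² = 1.778
te_Frontend dev = (2 + 4·8 + 14)/6 = 48/6 = 8; σ²_Frontend dev = ((14−2)/6)² = 4.000
te_Database migration = (10 + 4·12 + 14)/6 = 72/6 = 12; σ²_Database migration = ((14−10)/6)² = 0.444
te_Unit tests = (1 + 4·2 + 9)/6 = 18/6 = 3; σ²_Unit tests = ((9−1)/6)² = 1.778
te_Integration tests = (3 + 4·6 + 15)/6 = 42/6 = 7; σ²_Integration tests = ((15−3)/6)² = 4.000

Forward pass:
ES_Requirements = 0; EF_Requirements = 14
ES_Architecture design = 14; EF_Architecture design = 14+13 = 27
ES_API spec = 27; EF_API spec = 27+14 = 41
ES_Backend dev = 14; EF_Backend dev = 14+13 = 27
ES_Frontend dev = max(EF_Requirements=14, EF_Architecture design=27) = 27; EF_Frontend dev = 27+8 = 35
ES_Database migration = max(EF_Architecture design=27, EF_Backend dev=27) = 27; EF_Database migration = 27+12 = 39
ES_Unit tests = 41; EF_Unit tests = 41+3 = 44
ES_Integration tests = max(EF_Frontend dev=35, EF_Database migration=39, EF_Unit tests=44) = 44; EF_Integration tests = 44+7 = 51
Expected project duration μ = 51 weeks. Critical path: Requirements → Architecture design → API spec → Unit tests → Integration tests.

Variance along critical path = 4.000 + 11.111 + 0.444 + 1.778 + 4.000 = 21.333
σ = √21.333 = 4.619 weeks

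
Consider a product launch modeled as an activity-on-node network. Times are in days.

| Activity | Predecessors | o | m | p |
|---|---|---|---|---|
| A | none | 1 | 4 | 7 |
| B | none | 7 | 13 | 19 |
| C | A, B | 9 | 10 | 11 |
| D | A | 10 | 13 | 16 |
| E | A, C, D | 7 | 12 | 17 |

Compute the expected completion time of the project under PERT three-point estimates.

te_A = (1 + 4·4 + 7)/6 = 24/6 = 4
te_B = (7 + 4·13 + 19)/6 = 78/6 = 13
te_C = (9 + 4·10 + 11)/6 = 60/6 = 10
te_D = (10 + 4·13 + 16)/6 = 78/6 = 13
te_E = (7 + 4·12 + 17)/6 = 72/6 = 12

Forward pass:
ES_A = 0; EF_A = 4
ES_B = 0; EF_B = 13
ES_C = max(EF_A=4, EF_B=13) = 13; EF_C = 13+10 = 23
ES_D = 4; EF_D = 4+13 = 17
ES_E = max(EF_A=4, EF_C=23, EF_D=17) = 23; EF_E = 23+12 = 35
Expected project duration μ = 35 days. Critical path: B → C → E.

35 days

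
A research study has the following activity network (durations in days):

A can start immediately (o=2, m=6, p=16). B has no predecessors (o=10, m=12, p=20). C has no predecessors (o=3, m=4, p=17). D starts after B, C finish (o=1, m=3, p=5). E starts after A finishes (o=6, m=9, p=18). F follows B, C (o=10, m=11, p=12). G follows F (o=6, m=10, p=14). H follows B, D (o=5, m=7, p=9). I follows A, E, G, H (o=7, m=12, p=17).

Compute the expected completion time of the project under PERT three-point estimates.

46 days

te_A = (2 + 4·6 + 16)/6 = 42/6 = 7
te_B = (10 + 4·12 + 20)/6 = 78/6 = 13
te_C = (3 + 4·4 + 17)/6 = 36/6 = 6
te_D = (1 + 4·3 + 5)/6 = 18/6 = 3
te_E = (6 + 4·9 + 18)/6 = 60/6 = 10
te_F = (10 + 4·11 + 12)/6 = 66/6 = 11
te_G = (6 + 4·10 + 14)/6 = 60/6 = 10
te_H = (5 + 4·7 + 9)/6 = 42/6 = 7
te_I = (7 + 4·12 + 17)/6 = 72/6 = 12

Forward pass:
ES_A = 0; EF_A = 7
ES_B = 0; EF_B = 13
ES_C = 0; EF_C = 6
ES_D = max(EF_B=13, EF_C=6) = 13; EF_D = 13+3 = 16
ES_E = 7; EF_E = 7+10 = 17
ES_F = max(EF_B=13, EF_C=6) = 13; EF_F = 13+11 = 24
ES_G = 24; EF_G = 24+10 = 34
ES_H = max(EF_B=13, EF_D=16) = 16; EF_H = 16+7 = 23
ES_I = max(EF_A=7, EF_E=17, EF_G=34, EF_H=23) = 34; EF_I = 34+12 = 46
Expected project duration μ = 46 days. Critical path: B → F → G → I.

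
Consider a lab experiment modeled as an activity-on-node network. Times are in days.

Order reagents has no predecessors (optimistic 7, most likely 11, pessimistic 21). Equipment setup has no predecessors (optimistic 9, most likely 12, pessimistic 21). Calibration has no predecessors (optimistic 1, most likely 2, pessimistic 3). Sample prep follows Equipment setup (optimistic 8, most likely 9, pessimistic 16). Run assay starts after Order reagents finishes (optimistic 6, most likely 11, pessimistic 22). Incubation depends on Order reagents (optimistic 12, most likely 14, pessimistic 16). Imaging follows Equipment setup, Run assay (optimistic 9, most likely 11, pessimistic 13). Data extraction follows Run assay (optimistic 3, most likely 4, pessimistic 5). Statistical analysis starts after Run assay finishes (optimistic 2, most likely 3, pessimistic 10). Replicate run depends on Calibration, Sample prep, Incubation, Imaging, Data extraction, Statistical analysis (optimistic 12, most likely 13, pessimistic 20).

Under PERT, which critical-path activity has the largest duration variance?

te_Order reagents = (7 + 4·11 + 21)/6 = 72/6 = 12; σ²_Order reagents = ((21−7)/6)² = 5.444
te_Equipment setup = (9 + 4·12 + 21)/6 = 78/6 = 13; σ²_Equipment setup = ((21−9)/6)² = 4.000
te_Calibration = (1 + 4·2 + 3)/6 = 12/6 = 2; σ²_Calibration = ((3−1)/6)² = 0.111
te_Sample prep = (8 + 4·9 + 16)/6 = 60/6 = 10; σ²_Sample prep = ((16−8)/6)² = 1.778
te_Run assay = (6 + 4·11 + 22)/6 = 72/6 = 12; σ²_Run assay = ((22−6)/6)² = 7.111
te_Incubation = (12 + 4·14 + 16)/6 = 84/6 = 14; σ²_Incubation = ((16−12)/6)² = 0.444
te_Imaging = (9 + 4·11 + 13)/6 = 66/6 = 11; σ²_Imaging = ((13−9)/6)² = 0.444
te_Data extraction = (3 + 4·4 + 5)/6 = 24/6 = 4; σ²_Data extraction = ((5−3)/6)² = 0.111
te_Statistical analysis = (2 + 4·3 + 10)/6 = 24/6 = 4; σ²_Statistical analysis = ((10−2)/6)² = 1.778
te_Replicate run = (12 + 4·13 + 20)/6 = 84/6 = 14; σ²_Replicate run = ((20−12)/6)² = 1.778

Forward pass:
ES_Order reagents = 0; EF_Order reagents = 12
ES_Equipment setup = 0; EF_Equipment setup = 13
ES_Calibration = 0; EF_Calibration = 2
ES_Sample prep = 13; EF_Sample prep = 13+10 = 23
ES_Run assay = 12; EF_Run assay = 12+12 = 24
ES_Incubation = 12; EF_Incubation = 12+14 = 26
ES_Imaging = max(EF_Equipment setup=13, EF_Run assay=24) = 24; EF_Imaging = 24+11 = 35
ES_Data extraction = 24; EF_Data extraction = 24+4 = 28
ES_Statistical analysis = 24; EF_Statistical analysis = 24+4 = 28
ES_Replicate run = max(EF_Calibration=2, EF_Sample prep=23, EF_Incubation=26, EF_Imaging=35, EF_Data extraction=28, EF_Statistical analysis=28) = 35; EF_Replicate run = 35+14 = 49
Expected project duration μ = 49 days. Critical path: Order reagents → Run assay → Imaging → Replicate run.

Variances on critical path: σ²_Order reagents=5.444, σ²_Run assay=7.111, σ²_Imaging=0.444, σ²_Replicate run=1.778.
Largest is σ²_Run assay = 7.111.

Run assay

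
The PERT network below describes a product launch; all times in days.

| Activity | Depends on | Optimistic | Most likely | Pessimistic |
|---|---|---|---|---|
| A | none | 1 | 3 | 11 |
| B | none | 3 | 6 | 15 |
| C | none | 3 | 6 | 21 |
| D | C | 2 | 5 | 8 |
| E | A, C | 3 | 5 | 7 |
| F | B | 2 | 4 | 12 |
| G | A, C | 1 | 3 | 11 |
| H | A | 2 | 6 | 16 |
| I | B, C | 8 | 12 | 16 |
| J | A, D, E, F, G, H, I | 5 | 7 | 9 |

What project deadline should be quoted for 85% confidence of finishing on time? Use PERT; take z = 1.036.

30.5 days

te_A = (1 + 4·3 + 11)/6 = 24/6 = 4; σ²_A = ((11−1)/6)² = 2.778
te_B = (3 + 4·6 + 15)/6 = 42/6 = 7; σ²_B = ((15−3)/6)² = 4.000
te_C = (3 + 4·6 + 21)/6 = 48/6 = 8; σ²_C = ((21−3)/6)² = 9.000
te_D = (2 + 4·5 + 8)/6 = 30/6 = 5; σ²_D = ((8−2)/6)² = 1.000
te_E = (3 + 4·5 + 7)/6 = 30/6 = 5; σ²_E = ((7−3)/6)² = 0.444
te_F = (2 + 4·4 + 12)/6 = 30/6 = 5; σ²_F = ((12−2)/6)² = 2.778
te_G = (1 + 4·3 + 11)/6 = 24/6 = 4; σ²_G = ((11−1)/6)² = 2.778
te_H = (2 + 4·6 + 16)/6 = 42/6 = 7; σ²_H = ((16−2)/6)² = 5.444
te_I = (8 + 4·12 + 16)/6 = 72/6 = 12; σ²_I = ((16−8)/6)² = 1.778
te_J = (5 + 4·7 + 9)/6 = 42/6 = 7; σ²_J = ((9−5)/6)² = 0.444

Forward pass:
ES_A = 0; EF_A = 4
ES_B = 0; EF_B = 7
ES_C = 0; EF_C = 8
ES_D = 8; EF_D = 8+5 = 13
ES_E = max(EF_A=4, EF_C=8) = 8; EF_E = 8+5 = 13
ES_F = 7; EF_F = 7+5 = 12
ES_G = max(EF_A=4, EF_C=8) = 8; EF_G = 8+4 = 12
ES_H = 4; EF_H = 4+7 = 11
ES_I = max(EF_B=7, EF_C=8) = 8; EF_I = 8+12 = 20
ES_J = max(EF_A=4, EF_D=13, EF_E=13, EF_F=12, EF_G=12, EF_H=11, EF_I=20) = 20; EF_J = 20+7 = 27
Expected project duration μ = 27 days. Critical path: C → I → J.

Variance along critical path = 9.000 + 1.778 + 0.444 = 11.222; σ = 3.350 days.
D = μ + z·σ = 27 + 1.036·3.350 = 30.5 days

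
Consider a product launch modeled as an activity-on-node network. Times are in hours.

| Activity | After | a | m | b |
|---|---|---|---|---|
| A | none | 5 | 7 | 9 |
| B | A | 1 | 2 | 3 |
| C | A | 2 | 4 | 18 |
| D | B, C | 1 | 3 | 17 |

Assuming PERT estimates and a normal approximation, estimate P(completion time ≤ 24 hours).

te_A = (5 + 4·7 + 9)/6 = 42/6 = 7; σ²_A = ((9−5)/6)² = 0.444
te_B = (1 + 4·2 + 3)/6 = 12/6 = 2; σ²_B = ((3−1)/6)² = 0.111
te_C = (2 + 4·4 + 18)/6 = 36/6 = 6; σ²_C = ((18−2)/6)² = 7.111
te_D = (1 + 4·3 + 17)/6 = 30/6 = 5; σ²_D = ((17−1)/6)² = 7.111

Forward pass:
ES_A = 0; EF_A = 7
ES_B = 7; EF_B = 7+2 = 9
ES_C = 7; EF_C = 7+6 = 13
ES_D = max(EF_B=9, EF_C=13) = 13; EF_D = 13+5 = 18
Expected project duration μ = 18 hours. Critical path: A → C → D.

Variance along critical path = 0.444 + 7.111 + 7.111 = 14.667; σ = √14.667 = 3.830 hours.
Z = (24 − 18) / 3.830 = 1.567
P(T ≤ 24) = Φ(1.567) ≈ 0.941

0.941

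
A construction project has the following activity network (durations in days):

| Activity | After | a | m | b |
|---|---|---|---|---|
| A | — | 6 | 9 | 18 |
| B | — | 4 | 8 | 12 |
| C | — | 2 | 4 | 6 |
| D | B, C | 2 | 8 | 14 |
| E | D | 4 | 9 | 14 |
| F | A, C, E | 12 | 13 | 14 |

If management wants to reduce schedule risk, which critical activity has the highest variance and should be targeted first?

D

te_A = (6 + 4·9 + 18)/6 = 60/6 = 10; σ²_A = ((18−6)/6)² = 4.000
te_B = (4 + 4·8 + 12)/6 = 48/6 = 8; σ²_B = ((12−4)/6)² = 1.778
te_C = (2 + 4·4 + 6)/6 = 24/6 = 4; σ²_C = ((6−2)/6)² = 0.444
te_D = (2 + 4·8 + 14)/6 = 48/6 = 8; σ²_D = ((14−2)/6)² = 4.000
te_E = (4 + 4·9 + 14)/6 = 54/6 = 9; σ²_E = ((14−4)/6)² = 2.778
te_F = (12 + 4·13 + 14)/6 = 78/6 = 13; σ²_F = ((14−12)/6)² = 0.111

Forward pass:
ES_A = 0; EF_A = 10
ES_B = 0; EF_B = 8
ES_C = 0; EF_C = 4
ES_D = max(EF_B=8, EF_C=4) = 8; EF_D = 8+8 = 16
ES_E = 16; EF_E = 16+9 = 25
ES_F = max(EF_A=10, EF_C=4, EF_E=25) = 25; EF_F = 25+13 = 38
Expected project duration μ = 38 days. Critical path: B → D → E → F.

Variances on critical path: σ²_B=1.778, σ²_D=4.000, σ²_E=2.778, σ²_F=0.111.
Largest is σ²_D = 4.000.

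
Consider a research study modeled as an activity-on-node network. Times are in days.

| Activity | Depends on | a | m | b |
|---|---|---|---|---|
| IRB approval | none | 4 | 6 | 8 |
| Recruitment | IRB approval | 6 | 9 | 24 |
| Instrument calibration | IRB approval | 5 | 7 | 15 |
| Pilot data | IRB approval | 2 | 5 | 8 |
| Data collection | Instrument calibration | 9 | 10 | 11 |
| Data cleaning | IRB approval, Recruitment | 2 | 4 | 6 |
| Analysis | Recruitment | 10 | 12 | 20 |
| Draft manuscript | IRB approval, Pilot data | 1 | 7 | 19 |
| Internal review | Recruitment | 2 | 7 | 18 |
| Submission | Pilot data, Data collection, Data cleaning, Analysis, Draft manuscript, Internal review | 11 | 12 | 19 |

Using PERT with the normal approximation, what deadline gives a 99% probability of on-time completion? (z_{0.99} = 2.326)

51.7 days

te_IRB approval = (4 + 4·6 + 8)/6 = 36/6 = 6; σ²_IRB approval = ((8−4)/6)² = 0.444
te_Recruitment = (6 + 4·9 + 24)/6 = 66/6 = 11; σ²_Recruitment = ((24−6)/6)² = 9.000
te_Instrument calibration = (5 + 4·7 + 15)/6 = 48/6 = 8; σ²_Instrument calibration = ((15−5)/6)² = 2.778
te_Pilot data = (2 + 4·5 + 8)/6 = 30/6 = 5; σ²_Pilot data = ((8−2)/6)² = 1.000
te_Data collection = (9 + 4·10 + 11)/6 = 60/6 = 10; σ²_Data collection = ((11−9)/6)² = 0.111
te_Data cleaning = (2 + 4·4 + 6)/6 = 24/6 = 4; σ²_Data cleaning = ((6−2)/6)² = 0.444
te_Analysis = (10 + 4·12 + 20)/6 = 78/6 = 13; σ²_Analysis = ((20−10)/6)² = 2.778
te_Draft manuscript = (1 + 4·7 + 19)/6 = 48/6 = 8; σ²_Draft manuscript = ((19−1)/6)² = 9.000
te_Internal review = (2 + 4·7 + 18)/6 = 48/6 = 8; σ²_Internal review = ((18−2)/6)² = 7.111
te_Submission = (11 + 4·12 + 19)/6 = 78/6 = 13; σ²_Submission = ((19−11)/6)² = 1.778

Forward pass:
ES_IRB approval = 0; EF_IRB approval = 6
ES_Recruitment = 6; EF_Recruitment = 6+11 = 17
ES_Instrument calibration = 6; EF_Instrument calibration = 6+8 = 14
ES_Pilot data = 6; EF_Pilot data = 6+5 = 11
ES_Data collection = 14; EF_Data collection = 14+10 = 24
ES_Data cleaning = max(EF_IRB approval=6, EF_Recruitment=17) = 17; EF_Data cleaning = 17+4 = 21
ES_Analysis = 17; EF_Analysis = 17+13 = 30
ES_Draft manuscript = max(EF_IRB approval=6, EF_Pilot data=11) = 11; EF_Draft manuscript = 11+8 = 19
ES_Internal review = 17; EF_Internal review = 17+8 = 25
ES_Submission = max(EF_Pilot data=11, EF_Data collection=24, EF_Data cleaning=21, EF_Analysis=30, EF_Draft manuscript=19, EF_Internal review=25) = 30; EF_Submission = 30+13 = 43
Expected project duration μ = 43 days. Critical path: IRB approval → Recruitment → Analysis → Submission.

Variance along critical path = 0.444 + 9.000 + 2.778 + 1.778 = 14.000; σ = 3.742 days.
D = μ + z·σ = 43 + 2.326·3.742 = 51.7 days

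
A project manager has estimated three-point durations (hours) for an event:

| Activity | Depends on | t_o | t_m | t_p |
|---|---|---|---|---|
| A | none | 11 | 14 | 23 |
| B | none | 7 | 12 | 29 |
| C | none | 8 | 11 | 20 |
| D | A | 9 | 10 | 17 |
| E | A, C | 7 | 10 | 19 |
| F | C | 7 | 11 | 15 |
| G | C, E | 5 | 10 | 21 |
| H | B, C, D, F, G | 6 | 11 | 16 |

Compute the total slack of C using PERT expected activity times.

te_A = (11 + 4·14 + 23)/6 = 90/6 = 15
te_B = (7 + 4·12 + 29)/6 = 84/6 = 14
te_C = (8 + 4·11 + 20)/6 = 72/6 = 12
te_D = (9 + 4·10 + 17)/6 = 66/6 = 11
te_E = (7 + 4·10 + 19)/6 = 66/6 = 11
te_F = (7 + 4·11 + 15)/6 = 66/6 = 11
te_G = (5 + 4·10 + 21)/6 = 66/6 = 11
te_H = (6 + 4·11 + 16)/6 = 66/6 = 11

Forward pass:
ES_A = 0; EF_A = 15
ES_B = 0; EF_B = 14
ES_C = 0; EF_C = 12
ES_D = 15; EF_D = 15+11 = 26
ES_E = max(EF_A=15, EF_C=12) = 15; EF_E = 15+11 = 26
ES_F = 12; EF_F = 12+11 = 23
ES_G = max(EF_C=12, EF_E=26) = 26; EF_G = 26+11 = 37
ES_H = max(EF_B=14, EF_C=12, EF_D=26, EF_F=23, EF_G=37) = 37; EF_H = 37+11 = 48
Expected project duration μ = 48 hours. Critical path: A → E → G → H.

Backward pass:
LF_H = 48; LS_H = 48−11 = 37
LF_G = LS_H = 37; LS_G = 37−11 = 26
LF_F = LS_H = 37; LS_F = 37−11 = 26
LF_E = LS_G = 26; LS_E = 26−11 = 15
LF_D = LS_H = 37; LS_D = 37−11 = 26
LF_C = min(LS_E=15, LS_F=26, LS_G=26, LS_H=37) = 15; LS_C = 15−12 = 3
LF_B = LS_H = 37; LS_B = 37−14 = 23
LF_A = min(LS_D=26, LS_E=15) = 15; LS_A = 15−15 = 0
Slack_C = LS_C − ES_C = 3 − 0 = 3

3 hours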